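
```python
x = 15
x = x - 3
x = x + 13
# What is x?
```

Answer: 25

Derivation:
Trace (tracking x):
x = 15  # -> x = 15
x = x - 3  # -> x = 12
x = x + 13  # -> x = 25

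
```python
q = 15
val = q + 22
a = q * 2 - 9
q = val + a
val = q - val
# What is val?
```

Answer: 21

Derivation:
Trace (tracking val):
q = 15  # -> q = 15
val = q + 22  # -> val = 37
a = q * 2 - 9  # -> a = 21
q = val + a  # -> q = 58
val = q - val  # -> val = 21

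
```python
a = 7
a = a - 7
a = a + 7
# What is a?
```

Answer: 7

Derivation:
Trace (tracking a):
a = 7  # -> a = 7
a = a - 7  # -> a = 0
a = a + 7  # -> a = 7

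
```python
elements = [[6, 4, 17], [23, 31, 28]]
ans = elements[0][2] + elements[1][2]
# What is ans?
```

Answer: 45

Derivation:
Trace (tracking ans):
elements = [[6, 4, 17], [23, 31, 28]]  # -> elements = [[6, 4, 17], [23, 31, 28]]
ans = elements[0][2] + elements[1][2]  # -> ans = 45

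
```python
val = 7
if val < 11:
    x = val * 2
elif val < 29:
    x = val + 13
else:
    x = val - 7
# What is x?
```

Trace (tracking x):
val = 7  # -> val = 7
if val < 11:  # condition is True
    x = val * 2  # -> x = 14

Answer: 14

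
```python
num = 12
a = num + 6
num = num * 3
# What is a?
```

Answer: 18

Derivation:
Trace (tracking a):
num = 12  # -> num = 12
a = num + 6  # -> a = 18
num = num * 3  # -> num = 36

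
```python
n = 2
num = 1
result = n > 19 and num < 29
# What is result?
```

Trace (tracking result):
n = 2  # -> n = 2
num = 1  # -> num = 1
result = n > 19 and num < 29  # -> result = False

Answer: False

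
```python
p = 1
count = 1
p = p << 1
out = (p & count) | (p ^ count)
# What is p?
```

Trace (tracking p):
p = 1  # -> p = 1
count = 1  # -> count = 1
p = p << 1  # -> p = 2
out = p & count | p ^ count  # -> out = 3

Answer: 2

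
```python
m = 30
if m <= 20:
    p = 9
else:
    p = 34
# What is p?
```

Answer: 34

Derivation:
Trace (tracking p):
m = 30  # -> m = 30
if m <= 20:  # condition is False
else:
    p = 34  # -> p = 34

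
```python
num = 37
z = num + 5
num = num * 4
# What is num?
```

Trace (tracking num):
num = 37  # -> num = 37
z = num + 5  # -> z = 42
num = num * 4  # -> num = 148

Answer: 148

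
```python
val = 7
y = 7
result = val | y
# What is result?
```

Trace (tracking result):
val = 7  # -> val = 7
y = 7  # -> y = 7
result = val | y  # -> result = 7

Answer: 7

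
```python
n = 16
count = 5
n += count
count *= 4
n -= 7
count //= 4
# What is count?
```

Answer: 5

Derivation:
Trace (tracking count):
n = 16  # -> n = 16
count = 5  # -> count = 5
n += count  # -> n = 21
count *= 4  # -> count = 20
n -= 7  # -> n = 14
count //= 4  # -> count = 5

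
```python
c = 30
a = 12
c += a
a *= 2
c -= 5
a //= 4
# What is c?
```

Answer: 37

Derivation:
Trace (tracking c):
c = 30  # -> c = 30
a = 12  # -> a = 12
c += a  # -> c = 42
a *= 2  # -> a = 24
c -= 5  # -> c = 37
a //= 4  # -> a = 6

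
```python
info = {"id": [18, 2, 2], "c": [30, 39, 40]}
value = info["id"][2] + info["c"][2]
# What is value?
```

Answer: 42

Derivation:
Trace (tracking value):
info = {'id': [18, 2, 2], 'c': [30, 39, 40]}  # -> info = {'id': [18, 2, 2], 'c': [30, 39, 40]}
value = info['id'][2] + info['c'][2]  # -> value = 42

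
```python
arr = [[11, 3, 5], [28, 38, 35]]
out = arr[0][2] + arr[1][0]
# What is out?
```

Trace (tracking out):
arr = [[11, 3, 5], [28, 38, 35]]  # -> arr = [[11, 3, 5], [28, 38, 35]]
out = arr[0][2] + arr[1][0]  # -> out = 33

Answer: 33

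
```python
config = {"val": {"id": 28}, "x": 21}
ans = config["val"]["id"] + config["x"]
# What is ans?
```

Trace (tracking ans):
config = {'val': {'id': 28}, 'x': 21}  # -> config = {'val': {'id': 28}, 'x': 21}
ans = config['val']['id'] + config['x']  # -> ans = 49

Answer: 49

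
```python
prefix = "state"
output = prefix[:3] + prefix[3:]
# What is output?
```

Answer: 'state'

Derivation:
Trace (tracking output):
prefix = 'state'  # -> prefix = 'state'
output = prefix[:3] + prefix[3:]  # -> output = 'state'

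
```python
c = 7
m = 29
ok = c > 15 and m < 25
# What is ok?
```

Answer: False

Derivation:
Trace (tracking ok):
c = 7  # -> c = 7
m = 29  # -> m = 29
ok = c > 15 and m < 25  # -> ok = False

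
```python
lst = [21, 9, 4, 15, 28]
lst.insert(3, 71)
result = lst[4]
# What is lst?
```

Answer: [21, 9, 4, 71, 15, 28]

Derivation:
Trace (tracking lst):
lst = [21, 9, 4, 15, 28]  # -> lst = [21, 9, 4, 15, 28]
lst.insert(3, 71)  # -> lst = [21, 9, 4, 71, 15, 28]
result = lst[4]  # -> result = 15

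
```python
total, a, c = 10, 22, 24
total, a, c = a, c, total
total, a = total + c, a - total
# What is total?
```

Trace (tracking total):
total, a, c = (10, 22, 24)  # -> total = 10, a = 22, c = 24
total, a, c = (a, c, total)  # -> total = 22, a = 24, c = 10
total, a = (total + c, a - total)  # -> total = 32, a = 2

Answer: 32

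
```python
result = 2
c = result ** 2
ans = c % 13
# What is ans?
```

Answer: 4

Derivation:
Trace (tracking ans):
result = 2  # -> result = 2
c = result ** 2  # -> c = 4
ans = c % 13  # -> ans = 4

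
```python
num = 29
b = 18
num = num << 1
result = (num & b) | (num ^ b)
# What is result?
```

Trace (tracking result):
num = 29  # -> num = 29
b = 18  # -> b = 18
num = num << 1  # -> num = 58
result = num & b | num ^ b  # -> result = 58

Answer: 58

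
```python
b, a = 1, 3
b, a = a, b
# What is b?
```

Answer: 3

Derivation:
Trace (tracking b):
b, a = (1, 3)  # -> b = 1, a = 3
b, a = (a, b)  # -> b = 3, a = 1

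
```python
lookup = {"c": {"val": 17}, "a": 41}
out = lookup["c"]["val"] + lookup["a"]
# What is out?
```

Trace (tracking out):
lookup = {'c': {'val': 17}, 'a': 41}  # -> lookup = {'c': {'val': 17}, 'a': 41}
out = lookup['c']['val'] + lookup['a']  # -> out = 58

Answer: 58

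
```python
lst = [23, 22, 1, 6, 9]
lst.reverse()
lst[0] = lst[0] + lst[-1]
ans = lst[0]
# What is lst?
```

Answer: [32, 6, 1, 22, 23]

Derivation:
Trace (tracking lst):
lst = [23, 22, 1, 6, 9]  # -> lst = [23, 22, 1, 6, 9]
lst.reverse()  # -> lst = [9, 6, 1, 22, 23]
lst[0] = lst[0] + lst[-1]  # -> lst = [32, 6, 1, 22, 23]
ans = lst[0]  # -> ans = 32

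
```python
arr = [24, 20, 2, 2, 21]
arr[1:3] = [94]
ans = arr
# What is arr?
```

Answer: [24, 94, 2, 21]

Derivation:
Trace (tracking arr):
arr = [24, 20, 2, 2, 21]  # -> arr = [24, 20, 2, 2, 21]
arr[1:3] = [94]  # -> arr = [24, 94, 2, 21]
ans = arr  # -> ans = [24, 94, 2, 21]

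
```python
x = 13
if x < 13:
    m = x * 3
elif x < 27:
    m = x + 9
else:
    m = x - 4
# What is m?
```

Answer: 22

Derivation:
Trace (tracking m):
x = 13  # -> x = 13
if x < 13:  # condition is False
elif x < 27:  # condition is True
    m = x + 9  # -> m = 22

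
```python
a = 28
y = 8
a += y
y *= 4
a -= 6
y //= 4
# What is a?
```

Trace (tracking a):
a = 28  # -> a = 28
y = 8  # -> y = 8
a += y  # -> a = 36
y *= 4  # -> y = 32
a -= 6  # -> a = 30
y //= 4  # -> y = 8

Answer: 30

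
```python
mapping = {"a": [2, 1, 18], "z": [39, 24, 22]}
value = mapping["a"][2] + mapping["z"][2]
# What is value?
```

Answer: 40

Derivation:
Trace (tracking value):
mapping = {'a': [2, 1, 18], 'z': [39, 24, 22]}  # -> mapping = {'a': [2, 1, 18], 'z': [39, 24, 22]}
value = mapping['a'][2] + mapping['z'][2]  # -> value = 40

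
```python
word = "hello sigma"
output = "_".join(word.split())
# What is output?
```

Answer: 'hello_sigma'

Derivation:
Trace (tracking output):
word = 'hello sigma'  # -> word = 'hello sigma'
output = '_'.join(word.split())  # -> output = 'hello_sigma'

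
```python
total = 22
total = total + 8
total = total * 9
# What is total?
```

Trace (tracking total):
total = 22  # -> total = 22
total = total + 8  # -> total = 30
total = total * 9  # -> total = 270

Answer: 270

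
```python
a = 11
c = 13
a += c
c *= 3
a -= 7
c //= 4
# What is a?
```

Answer: 17

Derivation:
Trace (tracking a):
a = 11  # -> a = 11
c = 13  # -> c = 13
a += c  # -> a = 24
c *= 3  # -> c = 39
a -= 7  # -> a = 17
c //= 4  # -> c = 9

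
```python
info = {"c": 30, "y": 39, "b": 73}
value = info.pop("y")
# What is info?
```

Answer: {'c': 30, 'b': 73}

Derivation:
Trace (tracking info):
info = {'c': 30, 'y': 39, 'b': 73}  # -> info = {'c': 30, 'y': 39, 'b': 73}
value = info.pop('y')  # -> value = 39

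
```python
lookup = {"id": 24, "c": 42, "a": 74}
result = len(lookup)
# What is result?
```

Trace (tracking result):
lookup = {'id': 24, 'c': 42, 'a': 74}  # -> lookup = {'id': 24, 'c': 42, 'a': 74}
result = len(lookup)  # -> result = 3

Answer: 3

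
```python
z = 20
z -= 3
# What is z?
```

Answer: 17

Derivation:
Trace (tracking z):
z = 20  # -> z = 20
z -= 3  # -> z = 17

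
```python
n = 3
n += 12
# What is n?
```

Answer: 15

Derivation:
Trace (tracking n):
n = 3  # -> n = 3
n += 12  # -> n = 15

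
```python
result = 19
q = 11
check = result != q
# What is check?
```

Trace (tracking check):
result = 19  # -> result = 19
q = 11  # -> q = 11
check = result != q  # -> check = True

Answer: True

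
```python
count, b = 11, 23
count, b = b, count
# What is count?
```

Answer: 23

Derivation:
Trace (tracking count):
count, b = (11, 23)  # -> count = 11, b = 23
count, b = (b, count)  # -> count = 23, b = 11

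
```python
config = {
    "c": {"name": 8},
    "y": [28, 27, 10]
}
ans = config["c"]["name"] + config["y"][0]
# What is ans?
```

Answer: 36

Derivation:
Trace (tracking ans):
config = {'c': {'name': 8}, 'y': [28, 27, 10]}  # -> config = {'c': {'name': 8}, 'y': [28, 27, 10]}
ans = config['c']['name'] + config['y'][0]  # -> ans = 36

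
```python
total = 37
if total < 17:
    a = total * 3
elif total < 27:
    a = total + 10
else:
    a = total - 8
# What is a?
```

Trace (tracking a):
total = 37  # -> total = 37
if total < 17:  # condition is False
elif total < 27:  # condition is False
else:
    a = total - 8  # -> a = 29

Answer: 29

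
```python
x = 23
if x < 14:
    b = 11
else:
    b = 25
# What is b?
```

Answer: 25

Derivation:
Trace (tracking b):
x = 23  # -> x = 23
if x < 14:  # condition is False
else:
    b = 25  # -> b = 25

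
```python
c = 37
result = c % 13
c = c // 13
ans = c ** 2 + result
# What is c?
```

Trace (tracking c):
c = 37  # -> c = 37
result = c % 13  # -> result = 11
c = c // 13  # -> c = 2
ans = c ** 2 + result  # -> ans = 15

Answer: 2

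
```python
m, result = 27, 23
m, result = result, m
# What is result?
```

Trace (tracking result):
m, result = (27, 23)  # -> m = 27, result = 23
m, result = (result, m)  # -> m = 23, result = 27

Answer: 27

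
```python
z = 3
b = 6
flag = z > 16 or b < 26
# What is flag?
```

Answer: True

Derivation:
Trace (tracking flag):
z = 3  # -> z = 3
b = 6  # -> b = 6
flag = z > 16 or b < 26  # -> flag = True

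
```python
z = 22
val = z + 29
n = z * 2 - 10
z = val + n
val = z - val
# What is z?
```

Trace (tracking z):
z = 22  # -> z = 22
val = z + 29  # -> val = 51
n = z * 2 - 10  # -> n = 34
z = val + n  # -> z = 85
val = z - val  # -> val = 34

Answer: 85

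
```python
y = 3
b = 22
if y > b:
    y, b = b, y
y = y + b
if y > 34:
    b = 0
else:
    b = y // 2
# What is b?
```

Answer: 12

Derivation:
Trace (tracking b):
y = 3  # -> y = 3
b = 22  # -> b = 22
if y > b:  # condition is False
y = y + b  # -> y = 25
if y > 34:  # condition is False
else:
    b = y // 2  # -> b = 12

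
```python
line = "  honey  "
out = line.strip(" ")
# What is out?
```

Answer: 'honey'

Derivation:
Trace (tracking out):
line = '  honey  '  # -> line = '  honey  '
out = line.strip(' ')  # -> out = 'honey'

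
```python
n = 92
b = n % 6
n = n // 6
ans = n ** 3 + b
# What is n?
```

Trace (tracking n):
n = 92  # -> n = 92
b = n % 6  # -> b = 2
n = n // 6  # -> n = 15
ans = n ** 3 + b  # -> ans = 3377

Answer: 15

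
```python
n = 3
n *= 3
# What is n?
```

Answer: 9

Derivation:
Trace (tracking n):
n = 3  # -> n = 3
n *= 3  # -> n = 9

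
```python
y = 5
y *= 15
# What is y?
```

Answer: 75

Derivation:
Trace (tracking y):
y = 5  # -> y = 5
y *= 15  # -> y = 75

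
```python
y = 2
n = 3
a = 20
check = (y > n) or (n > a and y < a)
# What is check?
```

Trace (tracking check):
y = 2  # -> y = 2
n = 3  # -> n = 3
a = 20  # -> a = 20
check = y > n or (n > a and y < a)  # -> check = False

Answer: False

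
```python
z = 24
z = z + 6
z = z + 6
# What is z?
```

Answer: 36

Derivation:
Trace (tracking z):
z = 24  # -> z = 24
z = z + 6  # -> z = 30
z = z + 6  # -> z = 36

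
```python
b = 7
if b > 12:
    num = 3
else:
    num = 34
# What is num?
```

Answer: 34

Derivation:
Trace (tracking num):
b = 7  # -> b = 7
if b > 12:  # condition is False
else:
    num = 34  # -> num = 34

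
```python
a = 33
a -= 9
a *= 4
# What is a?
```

Answer: 96

Derivation:
Trace (tracking a):
a = 33  # -> a = 33
a -= 9  # -> a = 24
a *= 4  # -> a = 96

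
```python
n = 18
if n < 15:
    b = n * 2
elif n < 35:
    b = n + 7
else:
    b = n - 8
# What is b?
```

Answer: 25

Derivation:
Trace (tracking b):
n = 18  # -> n = 18
if n < 15:  # condition is False
elif n < 35:  # condition is True
    b = n + 7  # -> b = 25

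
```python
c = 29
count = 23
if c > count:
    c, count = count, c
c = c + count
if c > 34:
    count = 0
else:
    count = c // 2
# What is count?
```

Answer: 0

Derivation:
Trace (tracking count):
c = 29  # -> c = 29
count = 23  # -> count = 23
if c > count:  # condition is True
    c, count = (count, c)  # -> c = 23, count = 29
c = c + count  # -> c = 52
if c > 34:  # condition is True
    count = 0  # -> count = 0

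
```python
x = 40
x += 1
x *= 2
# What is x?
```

Trace (tracking x):
x = 40  # -> x = 40
x += 1  # -> x = 41
x *= 2  # -> x = 82

Answer: 82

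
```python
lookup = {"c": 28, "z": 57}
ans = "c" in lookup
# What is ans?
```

Trace (tracking ans):
lookup = {'c': 28, 'z': 57}  # -> lookup = {'c': 28, 'z': 57}
ans = 'c' in lookup  # -> ans = True

Answer: True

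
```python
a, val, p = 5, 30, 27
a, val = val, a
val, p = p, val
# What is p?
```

Trace (tracking p):
a, val, p = (5, 30, 27)  # -> a = 5, val = 30, p = 27
a, val = (val, a)  # -> a = 30, val = 5
val, p = (p, val)  # -> val = 27, p = 5

Answer: 5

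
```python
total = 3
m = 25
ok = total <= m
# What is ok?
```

Answer: True

Derivation:
Trace (tracking ok):
total = 3  # -> total = 3
m = 25  # -> m = 25
ok = total <= m  # -> ok = True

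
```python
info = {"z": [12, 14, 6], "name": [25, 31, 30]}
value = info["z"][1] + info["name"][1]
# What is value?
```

Answer: 45

Derivation:
Trace (tracking value):
info = {'z': [12, 14, 6], 'name': [25, 31, 30]}  # -> info = {'z': [12, 14, 6], 'name': [25, 31, 30]}
value = info['z'][1] + info['name'][1]  # -> value = 45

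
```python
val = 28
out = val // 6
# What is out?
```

Answer: 4

Derivation:
Trace (tracking out):
val = 28  # -> val = 28
out = val // 6  # -> out = 4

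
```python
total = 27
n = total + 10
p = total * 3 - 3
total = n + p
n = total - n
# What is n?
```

Answer: 78

Derivation:
Trace (tracking n):
total = 27  # -> total = 27
n = total + 10  # -> n = 37
p = total * 3 - 3  # -> p = 78
total = n + p  # -> total = 115
n = total - n  # -> n = 78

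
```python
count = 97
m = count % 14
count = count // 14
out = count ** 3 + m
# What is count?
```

Trace (tracking count):
count = 97  # -> count = 97
m = count % 14  # -> m = 13
count = count // 14  # -> count = 6
out = count ** 3 + m  # -> out = 229

Answer: 6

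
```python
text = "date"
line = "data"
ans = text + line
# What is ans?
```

Answer: 'datedata'

Derivation:
Trace (tracking ans):
text = 'date'  # -> text = 'date'
line = 'data'  # -> line = 'data'
ans = text + line  # -> ans = 'datedata'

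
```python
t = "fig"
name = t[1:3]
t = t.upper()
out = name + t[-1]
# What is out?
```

Trace (tracking out):
t = 'fig'  # -> t = 'fig'
name = t[1:3]  # -> name = 'ig'
t = t.upper()  # -> t = 'FIG'
out = name + t[-1]  # -> out = 'igG'

Answer: 'igG'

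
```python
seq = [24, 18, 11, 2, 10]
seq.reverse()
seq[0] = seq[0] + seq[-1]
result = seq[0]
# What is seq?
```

Answer: [34, 2, 11, 18, 24]

Derivation:
Trace (tracking seq):
seq = [24, 18, 11, 2, 10]  # -> seq = [24, 18, 11, 2, 10]
seq.reverse()  # -> seq = [10, 2, 11, 18, 24]
seq[0] = seq[0] + seq[-1]  # -> seq = [34, 2, 11, 18, 24]
result = seq[0]  # -> result = 34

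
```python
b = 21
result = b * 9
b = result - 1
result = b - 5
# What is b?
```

Trace (tracking b):
b = 21  # -> b = 21
result = b * 9  # -> result = 189
b = result - 1  # -> b = 188
result = b - 5  # -> result = 183

Answer: 188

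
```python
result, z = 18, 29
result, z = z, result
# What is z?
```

Trace (tracking z):
result, z = (18, 29)  # -> result = 18, z = 29
result, z = (z, result)  # -> result = 29, z = 18

Answer: 18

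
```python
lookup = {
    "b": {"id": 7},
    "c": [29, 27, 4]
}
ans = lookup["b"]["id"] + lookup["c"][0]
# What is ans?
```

Trace (tracking ans):
lookup = {'b': {'id': 7}, 'c': [29, 27, 4]}  # -> lookup = {'b': {'id': 7}, 'c': [29, 27, 4]}
ans = lookup['b']['id'] + lookup['c'][0]  # -> ans = 36

Answer: 36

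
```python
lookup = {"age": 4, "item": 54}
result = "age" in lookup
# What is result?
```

Answer: True

Derivation:
Trace (tracking result):
lookup = {'age': 4, 'item': 54}  # -> lookup = {'age': 4, 'item': 54}
result = 'age' in lookup  # -> result = True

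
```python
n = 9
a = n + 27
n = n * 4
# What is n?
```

Trace (tracking n):
n = 9  # -> n = 9
a = n + 27  # -> a = 36
n = n * 4  # -> n = 36

Answer: 36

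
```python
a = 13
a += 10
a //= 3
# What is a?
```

Answer: 7

Derivation:
Trace (tracking a):
a = 13  # -> a = 13
a += 10  # -> a = 23
a //= 3  # -> a = 7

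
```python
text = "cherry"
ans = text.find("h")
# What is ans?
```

Answer: 1

Derivation:
Trace (tracking ans):
text = 'cherry'  # -> text = 'cherry'
ans = text.find('h')  # -> ans = 1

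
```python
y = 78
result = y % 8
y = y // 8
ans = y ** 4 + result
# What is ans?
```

Answer: 6567

Derivation:
Trace (tracking ans):
y = 78  # -> y = 78
result = y % 8  # -> result = 6
y = y // 8  # -> y = 9
ans = y ** 4 + result  # -> ans = 6567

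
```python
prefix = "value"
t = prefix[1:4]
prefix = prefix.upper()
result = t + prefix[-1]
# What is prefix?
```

Trace (tracking prefix):
prefix = 'value'  # -> prefix = 'value'
t = prefix[1:4]  # -> t = 'alu'
prefix = prefix.upper()  # -> prefix = 'VALUE'
result = t + prefix[-1]  # -> result = 'aluE'

Answer: 'VALUE'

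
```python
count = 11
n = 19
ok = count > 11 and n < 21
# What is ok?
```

Trace (tracking ok):
count = 11  # -> count = 11
n = 19  # -> n = 19
ok = count > 11 and n < 21  # -> ok = False

Answer: False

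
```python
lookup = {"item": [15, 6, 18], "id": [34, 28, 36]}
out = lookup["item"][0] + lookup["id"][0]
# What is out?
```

Answer: 49

Derivation:
Trace (tracking out):
lookup = {'item': [15, 6, 18], 'id': [34, 28, 36]}  # -> lookup = {'item': [15, 6, 18], 'id': [34, 28, 36]}
out = lookup['item'][0] + lookup['id'][0]  # -> out = 49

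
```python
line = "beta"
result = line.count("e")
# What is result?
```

Answer: 1

Derivation:
Trace (tracking result):
line = 'beta'  # -> line = 'beta'
result = line.count('e')  # -> result = 1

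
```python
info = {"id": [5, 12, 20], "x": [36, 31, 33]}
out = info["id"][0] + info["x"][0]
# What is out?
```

Trace (tracking out):
info = {'id': [5, 12, 20], 'x': [36, 31, 33]}  # -> info = {'id': [5, 12, 20], 'x': [36, 31, 33]}
out = info['id'][0] + info['x'][0]  # -> out = 41

Answer: 41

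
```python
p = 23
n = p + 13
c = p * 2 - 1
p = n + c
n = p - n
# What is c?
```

Trace (tracking c):
p = 23  # -> p = 23
n = p + 13  # -> n = 36
c = p * 2 - 1  # -> c = 45
p = n + c  # -> p = 81
n = p - n  # -> n = 45

Answer: 45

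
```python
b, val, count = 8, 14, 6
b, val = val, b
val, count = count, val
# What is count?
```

Answer: 8

Derivation:
Trace (tracking count):
b, val, count = (8, 14, 6)  # -> b = 8, val = 14, count = 6
b, val = (val, b)  # -> b = 14, val = 8
val, count = (count, val)  # -> val = 6, count = 8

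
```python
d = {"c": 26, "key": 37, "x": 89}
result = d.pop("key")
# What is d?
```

Answer: {'c': 26, 'x': 89}

Derivation:
Trace (tracking d):
d = {'c': 26, 'key': 37, 'x': 89}  # -> d = {'c': 26, 'key': 37, 'x': 89}
result = d.pop('key')  # -> result = 37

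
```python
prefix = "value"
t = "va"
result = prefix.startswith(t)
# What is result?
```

Answer: True

Derivation:
Trace (tracking result):
prefix = 'value'  # -> prefix = 'value'
t = 'va'  # -> t = 'va'
result = prefix.startswith(t)  # -> result = True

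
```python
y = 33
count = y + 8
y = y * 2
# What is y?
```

Answer: 66

Derivation:
Trace (tracking y):
y = 33  # -> y = 33
count = y + 8  # -> count = 41
y = y * 2  # -> y = 66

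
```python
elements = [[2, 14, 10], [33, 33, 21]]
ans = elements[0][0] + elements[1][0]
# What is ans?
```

Answer: 35

Derivation:
Trace (tracking ans):
elements = [[2, 14, 10], [33, 33, 21]]  # -> elements = [[2, 14, 10], [33, 33, 21]]
ans = elements[0][0] + elements[1][0]  # -> ans = 35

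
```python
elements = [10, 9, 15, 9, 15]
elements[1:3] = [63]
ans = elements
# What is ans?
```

Trace (tracking ans):
elements = [10, 9, 15, 9, 15]  # -> elements = [10, 9, 15, 9, 15]
elements[1:3] = [63]  # -> elements = [10, 63, 9, 15]
ans = elements  # -> ans = [10, 63, 9, 15]

Answer: [10, 63, 9, 15]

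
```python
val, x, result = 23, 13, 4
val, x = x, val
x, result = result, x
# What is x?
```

Trace (tracking x):
val, x, result = (23, 13, 4)  # -> val = 23, x = 13, result = 4
val, x = (x, val)  # -> val = 13, x = 23
x, result = (result, x)  # -> x = 4, result = 23

Answer: 4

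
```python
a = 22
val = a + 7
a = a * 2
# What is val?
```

Answer: 29

Derivation:
Trace (tracking val):
a = 22  # -> a = 22
val = a + 7  # -> val = 29
a = a * 2  # -> a = 44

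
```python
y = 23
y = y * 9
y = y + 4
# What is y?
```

Trace (tracking y):
y = 23  # -> y = 23
y = y * 9  # -> y = 207
y = y + 4  # -> y = 211

Answer: 211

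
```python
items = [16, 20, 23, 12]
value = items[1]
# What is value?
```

Answer: 20

Derivation:
Trace (tracking value):
items = [16, 20, 23, 12]  # -> items = [16, 20, 23, 12]
value = items[1]  # -> value = 20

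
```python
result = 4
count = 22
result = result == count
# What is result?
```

Trace (tracking result):
result = 4  # -> result = 4
count = 22  # -> count = 22
result = result == count  # -> result = False

Answer: False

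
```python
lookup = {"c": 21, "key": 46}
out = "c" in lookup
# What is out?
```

Answer: True

Derivation:
Trace (tracking out):
lookup = {'c': 21, 'key': 46}  # -> lookup = {'c': 21, 'key': 46}
out = 'c' in lookup  # -> out = True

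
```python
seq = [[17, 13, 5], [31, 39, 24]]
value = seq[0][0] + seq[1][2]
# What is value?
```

Answer: 41

Derivation:
Trace (tracking value):
seq = [[17, 13, 5], [31, 39, 24]]  # -> seq = [[17, 13, 5], [31, 39, 24]]
value = seq[0][0] + seq[1][2]  # -> value = 41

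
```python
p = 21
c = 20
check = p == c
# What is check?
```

Answer: False

Derivation:
Trace (tracking check):
p = 21  # -> p = 21
c = 20  # -> c = 20
check = p == c  # -> check = False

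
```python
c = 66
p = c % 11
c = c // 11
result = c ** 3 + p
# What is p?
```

Answer: 0

Derivation:
Trace (tracking p):
c = 66  # -> c = 66
p = c % 11  # -> p = 0
c = c // 11  # -> c = 6
result = c ** 3 + p  # -> result = 216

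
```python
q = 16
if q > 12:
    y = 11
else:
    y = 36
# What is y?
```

Trace (tracking y):
q = 16  # -> q = 16
if q > 12:  # condition is True
    y = 11  # -> y = 11

Answer: 11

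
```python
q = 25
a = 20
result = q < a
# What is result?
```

Trace (tracking result):
q = 25  # -> q = 25
a = 20  # -> a = 20
result = q < a  # -> result = False

Answer: False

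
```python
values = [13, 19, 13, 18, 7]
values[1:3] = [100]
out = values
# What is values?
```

Trace (tracking values):
values = [13, 19, 13, 18, 7]  # -> values = [13, 19, 13, 18, 7]
values[1:3] = [100]  # -> values = [13, 100, 18, 7]
out = values  # -> out = [13, 100, 18, 7]

Answer: [13, 100, 18, 7]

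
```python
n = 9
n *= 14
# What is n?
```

Answer: 126

Derivation:
Trace (tracking n):
n = 9  # -> n = 9
n *= 14  # -> n = 126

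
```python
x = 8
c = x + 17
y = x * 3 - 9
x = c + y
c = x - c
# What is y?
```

Answer: 15

Derivation:
Trace (tracking y):
x = 8  # -> x = 8
c = x + 17  # -> c = 25
y = x * 3 - 9  # -> y = 15
x = c + y  # -> x = 40
c = x - c  # -> c = 15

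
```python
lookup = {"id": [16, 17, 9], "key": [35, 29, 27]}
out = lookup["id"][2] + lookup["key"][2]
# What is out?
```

Trace (tracking out):
lookup = {'id': [16, 17, 9], 'key': [35, 29, 27]}  # -> lookup = {'id': [16, 17, 9], 'key': [35, 29, 27]}
out = lookup['id'][2] + lookup['key'][2]  # -> out = 36

Answer: 36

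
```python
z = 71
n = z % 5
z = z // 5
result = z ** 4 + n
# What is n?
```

Trace (tracking n):
z = 71  # -> z = 71
n = z % 5  # -> n = 1
z = z // 5  # -> z = 14
result = z ** 4 + n  # -> result = 38417

Answer: 1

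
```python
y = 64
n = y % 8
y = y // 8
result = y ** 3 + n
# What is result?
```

Trace (tracking result):
y = 64  # -> y = 64
n = y % 8  # -> n = 0
y = y // 8  # -> y = 8
result = y ** 3 + n  # -> result = 512

Answer: 512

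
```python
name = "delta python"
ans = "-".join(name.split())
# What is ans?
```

Trace (tracking ans):
name = 'delta python'  # -> name = 'delta python'
ans = '-'.join(name.split())  # -> ans = 'delta-python'

Answer: 'delta-python'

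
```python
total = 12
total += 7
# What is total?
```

Trace (tracking total):
total = 12  # -> total = 12
total += 7  # -> total = 19

Answer: 19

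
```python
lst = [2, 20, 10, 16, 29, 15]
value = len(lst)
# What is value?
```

Answer: 6

Derivation:
Trace (tracking value):
lst = [2, 20, 10, 16, 29, 15]  # -> lst = [2, 20, 10, 16, 29, 15]
value = len(lst)  # -> value = 6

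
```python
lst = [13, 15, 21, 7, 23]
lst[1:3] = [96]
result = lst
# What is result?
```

Trace (tracking result):
lst = [13, 15, 21, 7, 23]  # -> lst = [13, 15, 21, 7, 23]
lst[1:3] = [96]  # -> lst = [13, 96, 7, 23]
result = lst  # -> result = [13, 96, 7, 23]

Answer: [13, 96, 7, 23]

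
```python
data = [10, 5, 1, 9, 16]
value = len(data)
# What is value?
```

Trace (tracking value):
data = [10, 5, 1, 9, 16]  # -> data = [10, 5, 1, 9, 16]
value = len(data)  # -> value = 5

Answer: 5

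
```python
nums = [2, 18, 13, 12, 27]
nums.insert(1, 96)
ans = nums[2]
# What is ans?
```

Answer: 18

Derivation:
Trace (tracking ans):
nums = [2, 18, 13, 12, 27]  # -> nums = [2, 18, 13, 12, 27]
nums.insert(1, 96)  # -> nums = [2, 96, 18, 13, 12, 27]
ans = nums[2]  # -> ans = 18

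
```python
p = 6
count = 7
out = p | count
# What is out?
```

Answer: 7

Derivation:
Trace (tracking out):
p = 6  # -> p = 6
count = 7  # -> count = 7
out = p | count  # -> out = 7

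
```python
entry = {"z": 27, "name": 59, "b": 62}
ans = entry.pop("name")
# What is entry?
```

Answer: {'z': 27, 'b': 62}

Derivation:
Trace (tracking entry):
entry = {'z': 27, 'name': 59, 'b': 62}  # -> entry = {'z': 27, 'name': 59, 'b': 62}
ans = entry.pop('name')  # -> ans = 59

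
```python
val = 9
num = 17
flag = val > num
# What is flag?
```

Answer: False

Derivation:
Trace (tracking flag):
val = 9  # -> val = 9
num = 17  # -> num = 17
flag = val > num  # -> flag = False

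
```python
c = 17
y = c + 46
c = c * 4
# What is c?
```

Trace (tracking c):
c = 17  # -> c = 17
y = c + 46  # -> y = 63
c = c * 4  # -> c = 68

Answer: 68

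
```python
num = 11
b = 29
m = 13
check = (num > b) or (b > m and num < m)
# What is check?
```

Answer: True

Derivation:
Trace (tracking check):
num = 11  # -> num = 11
b = 29  # -> b = 29
m = 13  # -> m = 13
check = num > b or (b > m and num < m)  # -> check = True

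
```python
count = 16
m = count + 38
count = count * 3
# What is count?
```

Answer: 48

Derivation:
Trace (tracking count):
count = 16  # -> count = 16
m = count + 38  # -> m = 54
count = count * 3  # -> count = 48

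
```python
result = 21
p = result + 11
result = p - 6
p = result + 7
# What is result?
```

Trace (tracking result):
result = 21  # -> result = 21
p = result + 11  # -> p = 32
result = p - 6  # -> result = 26
p = result + 7  # -> p = 33

Answer: 26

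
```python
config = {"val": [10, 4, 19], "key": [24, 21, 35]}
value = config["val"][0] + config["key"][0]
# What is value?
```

Trace (tracking value):
config = {'val': [10, 4, 19], 'key': [24, 21, 35]}  # -> config = {'val': [10, 4, 19], 'key': [24, 21, 35]}
value = config['val'][0] + config['key'][0]  # -> value = 34

Answer: 34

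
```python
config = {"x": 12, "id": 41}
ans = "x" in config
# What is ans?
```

Answer: True

Derivation:
Trace (tracking ans):
config = {'x': 12, 'id': 41}  # -> config = {'x': 12, 'id': 41}
ans = 'x' in config  # -> ans = True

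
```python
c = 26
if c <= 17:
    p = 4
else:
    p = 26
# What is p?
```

Answer: 26

Derivation:
Trace (tracking p):
c = 26  # -> c = 26
if c <= 17:  # condition is False
else:
    p = 26  # -> p = 26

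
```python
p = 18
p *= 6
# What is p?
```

Answer: 108

Derivation:
Trace (tracking p):
p = 18  # -> p = 18
p *= 6  # -> p = 108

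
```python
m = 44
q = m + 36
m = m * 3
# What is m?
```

Answer: 132

Derivation:
Trace (tracking m):
m = 44  # -> m = 44
q = m + 36  # -> q = 80
m = m * 3  # -> m = 132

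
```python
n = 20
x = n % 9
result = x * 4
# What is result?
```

Answer: 8

Derivation:
Trace (tracking result):
n = 20  # -> n = 20
x = n % 9  # -> x = 2
result = x * 4  # -> result = 8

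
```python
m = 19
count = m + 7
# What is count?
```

Answer: 26

Derivation:
Trace (tracking count):
m = 19  # -> m = 19
count = m + 7  # -> count = 26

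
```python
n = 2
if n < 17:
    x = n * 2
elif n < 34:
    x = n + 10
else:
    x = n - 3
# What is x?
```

Trace (tracking x):
n = 2  # -> n = 2
if n < 17:  # condition is True
    x = n * 2  # -> x = 4

Answer: 4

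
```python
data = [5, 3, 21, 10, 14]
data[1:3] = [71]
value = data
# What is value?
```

Trace (tracking value):
data = [5, 3, 21, 10, 14]  # -> data = [5, 3, 21, 10, 14]
data[1:3] = [71]  # -> data = [5, 71, 10, 14]
value = data  # -> value = [5, 71, 10, 14]

Answer: [5, 71, 10, 14]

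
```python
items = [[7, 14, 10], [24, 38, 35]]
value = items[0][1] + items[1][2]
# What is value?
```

Trace (tracking value):
items = [[7, 14, 10], [24, 38, 35]]  # -> items = [[7, 14, 10], [24, 38, 35]]
value = items[0][1] + items[1][2]  # -> value = 49

Answer: 49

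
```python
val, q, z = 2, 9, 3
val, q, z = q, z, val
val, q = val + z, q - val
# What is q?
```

Trace (tracking q):
val, q, z = (2, 9, 3)  # -> val = 2, q = 9, z = 3
val, q, z = (q, z, val)  # -> val = 9, q = 3, z = 2
val, q = (val + z, q - val)  # -> val = 11, q = -6

Answer: -6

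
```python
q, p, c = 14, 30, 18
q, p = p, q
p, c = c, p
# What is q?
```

Answer: 30

Derivation:
Trace (tracking q):
q, p, c = (14, 30, 18)  # -> q = 14, p = 30, c = 18
q, p = (p, q)  # -> q = 30, p = 14
p, c = (c, p)  # -> p = 18, c = 14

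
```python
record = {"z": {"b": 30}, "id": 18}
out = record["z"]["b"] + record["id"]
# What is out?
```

Trace (tracking out):
record = {'z': {'b': 30}, 'id': 18}  # -> record = {'z': {'b': 30}, 'id': 18}
out = record['z']['b'] + record['id']  # -> out = 48

Answer: 48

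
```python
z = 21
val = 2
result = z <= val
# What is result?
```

Trace (tracking result):
z = 21  # -> z = 21
val = 2  # -> val = 2
result = z <= val  # -> result = False

Answer: False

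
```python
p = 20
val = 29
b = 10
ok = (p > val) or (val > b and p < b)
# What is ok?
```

Answer: False

Derivation:
Trace (tracking ok):
p = 20  # -> p = 20
val = 29  # -> val = 29
b = 10  # -> b = 10
ok = p > val or (val > b and p < b)  # -> ok = False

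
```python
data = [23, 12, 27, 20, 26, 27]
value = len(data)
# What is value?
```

Trace (tracking value):
data = [23, 12, 27, 20, 26, 27]  # -> data = [23, 12, 27, 20, 26, 27]
value = len(data)  # -> value = 6

Answer: 6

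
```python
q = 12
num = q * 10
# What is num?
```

Answer: 120

Derivation:
Trace (tracking num):
q = 12  # -> q = 12
num = q * 10  # -> num = 120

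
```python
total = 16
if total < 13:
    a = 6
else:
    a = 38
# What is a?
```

Answer: 38

Derivation:
Trace (tracking a):
total = 16  # -> total = 16
if total < 13:  # condition is False
else:
    a = 38  # -> a = 38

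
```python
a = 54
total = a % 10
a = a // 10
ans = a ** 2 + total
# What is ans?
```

Answer: 29

Derivation:
Trace (tracking ans):
a = 54  # -> a = 54
total = a % 10  # -> total = 4
a = a // 10  # -> a = 5
ans = a ** 2 + total  # -> ans = 29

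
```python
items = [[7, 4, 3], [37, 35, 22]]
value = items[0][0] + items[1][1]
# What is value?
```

Answer: 42

Derivation:
Trace (tracking value):
items = [[7, 4, 3], [37, 35, 22]]  # -> items = [[7, 4, 3], [37, 35, 22]]
value = items[0][0] + items[1][1]  # -> value = 42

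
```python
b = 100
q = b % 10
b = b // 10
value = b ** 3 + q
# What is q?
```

Answer: 0

Derivation:
Trace (tracking q):
b = 100  # -> b = 100
q = b % 10  # -> q = 0
b = b // 10  # -> b = 10
value = b ** 3 + q  # -> value = 1000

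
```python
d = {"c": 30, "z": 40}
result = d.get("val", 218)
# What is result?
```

Trace (tracking result):
d = {'c': 30, 'z': 40}  # -> d = {'c': 30, 'z': 40}
result = d.get('val', 218)  # -> result = 218

Answer: 218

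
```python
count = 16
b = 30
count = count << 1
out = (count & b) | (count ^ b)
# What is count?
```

Trace (tracking count):
count = 16  # -> count = 16
b = 30  # -> b = 30
count = count << 1  # -> count = 32
out = count & b | count ^ b  # -> out = 62

Answer: 32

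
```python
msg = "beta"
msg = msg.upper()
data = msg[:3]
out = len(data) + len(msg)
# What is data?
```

Trace (tracking data):
msg = 'beta'  # -> msg = 'beta'
msg = msg.upper()  # -> msg = 'BETA'
data = msg[:3]  # -> data = 'BET'
out = len(data) + len(msg)  # -> out = 7

Answer: 'BET'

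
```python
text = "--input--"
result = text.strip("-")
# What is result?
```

Trace (tracking result):
text = '--input--'  # -> text = '--input--'
result = text.strip('-')  # -> result = 'input'

Answer: 'input'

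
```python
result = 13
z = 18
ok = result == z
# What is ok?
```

Trace (tracking ok):
result = 13  # -> result = 13
z = 18  # -> z = 18
ok = result == z  # -> ok = False

Answer: False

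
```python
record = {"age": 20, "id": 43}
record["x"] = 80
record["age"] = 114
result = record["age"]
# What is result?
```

Trace (tracking result):
record = {'age': 20, 'id': 43}  # -> record = {'age': 20, 'id': 43}
record['x'] = 80  # -> record = {'age': 20, 'id': 43, 'x': 80}
record['age'] = 114  # -> record = {'age': 114, 'id': 43, 'x': 80}
result = record['age']  # -> result = 114

Answer: 114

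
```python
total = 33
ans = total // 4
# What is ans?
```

Answer: 8

Derivation:
Trace (tracking ans):
total = 33  # -> total = 33
ans = total // 4  # -> ans = 8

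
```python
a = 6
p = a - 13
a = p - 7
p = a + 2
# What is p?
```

Trace (tracking p):
a = 6  # -> a = 6
p = a - 13  # -> p = -7
a = p - 7  # -> a = -14
p = a + 2  # -> p = -12

Answer: -12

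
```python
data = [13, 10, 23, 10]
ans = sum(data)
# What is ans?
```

Trace (tracking ans):
data = [13, 10, 23, 10]  # -> data = [13, 10, 23, 10]
ans = sum(data)  # -> ans = 56

Answer: 56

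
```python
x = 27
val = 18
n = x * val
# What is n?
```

Trace (tracking n):
x = 27  # -> x = 27
val = 18  # -> val = 18
n = x * val  # -> n = 486

Answer: 486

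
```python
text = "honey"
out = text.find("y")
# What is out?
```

Trace (tracking out):
text = 'honey'  # -> text = 'honey'
out = text.find('y')  # -> out = 4

Answer: 4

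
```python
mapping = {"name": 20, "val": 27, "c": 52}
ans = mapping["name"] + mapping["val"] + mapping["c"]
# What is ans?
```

Trace (tracking ans):
mapping = {'name': 20, 'val': 27, 'c': 52}  # -> mapping = {'name': 20, 'val': 27, 'c': 52}
ans = mapping['name'] + mapping['val'] + mapping['c']  # -> ans = 99

Answer: 99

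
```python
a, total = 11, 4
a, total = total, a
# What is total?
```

Answer: 11

Derivation:
Trace (tracking total):
a, total = (11, 4)  # -> a = 11, total = 4
a, total = (total, a)  # -> a = 4, total = 11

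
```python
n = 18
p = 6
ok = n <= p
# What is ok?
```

Answer: False

Derivation:
Trace (tracking ok):
n = 18  # -> n = 18
p = 6  # -> p = 6
ok = n <= p  # -> ok = False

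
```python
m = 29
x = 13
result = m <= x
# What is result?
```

Answer: False

Derivation:
Trace (tracking result):
m = 29  # -> m = 29
x = 13  # -> x = 13
result = m <= x  # -> result = False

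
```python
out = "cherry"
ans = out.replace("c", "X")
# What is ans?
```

Trace (tracking ans):
out = 'cherry'  # -> out = 'cherry'
ans = out.replace('c', 'X')  # -> ans = 'Xherry'

Answer: 'Xherry'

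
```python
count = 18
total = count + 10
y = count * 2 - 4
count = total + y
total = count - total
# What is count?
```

Trace (tracking count):
count = 18  # -> count = 18
total = count + 10  # -> total = 28
y = count * 2 - 4  # -> y = 32
count = total + y  # -> count = 60
total = count - total  # -> total = 32

Answer: 60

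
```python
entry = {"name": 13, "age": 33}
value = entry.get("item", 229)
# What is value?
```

Answer: 229

Derivation:
Trace (tracking value):
entry = {'name': 13, 'age': 33}  # -> entry = {'name': 13, 'age': 33}
value = entry.get('item', 229)  # -> value = 229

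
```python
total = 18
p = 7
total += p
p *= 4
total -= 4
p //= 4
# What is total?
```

Trace (tracking total):
total = 18  # -> total = 18
p = 7  # -> p = 7
total += p  # -> total = 25
p *= 4  # -> p = 28
total -= 4  # -> total = 21
p //= 4  # -> p = 7

Answer: 21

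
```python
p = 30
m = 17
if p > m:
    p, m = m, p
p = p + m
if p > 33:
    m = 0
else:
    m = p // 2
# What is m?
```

Trace (tracking m):
p = 30  # -> p = 30
m = 17  # -> m = 17
if p > m:  # condition is True
    p, m = (m, p)  # -> p = 17, m = 30
p = p + m  # -> p = 47
if p > 33:  # condition is True
    m = 0  # -> m = 0

Answer: 0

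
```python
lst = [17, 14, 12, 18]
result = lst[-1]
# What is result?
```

Answer: 18

Derivation:
Trace (tracking result):
lst = [17, 14, 12, 18]  # -> lst = [17, 14, 12, 18]
result = lst[-1]  # -> result = 18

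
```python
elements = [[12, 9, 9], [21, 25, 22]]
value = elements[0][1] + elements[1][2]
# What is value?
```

Answer: 31

Derivation:
Trace (tracking value):
elements = [[12, 9, 9], [21, 25, 22]]  # -> elements = [[12, 9, 9], [21, 25, 22]]
value = elements[0][1] + elements[1][2]  # -> value = 31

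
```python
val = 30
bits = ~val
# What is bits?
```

Trace (tracking bits):
val = 30  # -> val = 30
bits = ~val  # -> bits = -31

Answer: -31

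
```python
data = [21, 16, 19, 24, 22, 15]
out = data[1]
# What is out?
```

Answer: 16

Derivation:
Trace (tracking out):
data = [21, 16, 19, 24, 22, 15]  # -> data = [21, 16, 19, 24, 22, 15]
out = data[1]  # -> out = 16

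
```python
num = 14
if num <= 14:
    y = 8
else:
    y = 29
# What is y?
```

Answer: 8

Derivation:
Trace (tracking y):
num = 14  # -> num = 14
if num <= 14:  # condition is True
    y = 8  # -> y = 8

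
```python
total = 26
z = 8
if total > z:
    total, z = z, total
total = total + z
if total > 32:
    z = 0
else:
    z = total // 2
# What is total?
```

Trace (tracking total):
total = 26  # -> total = 26
z = 8  # -> z = 8
if total > z:  # condition is True
    total, z = (z, total)  # -> total = 8, z = 26
total = total + z  # -> total = 34
if total > 32:  # condition is True
    z = 0  # -> z = 0

Answer: 34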